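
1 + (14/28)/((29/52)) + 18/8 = 481/116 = 4.15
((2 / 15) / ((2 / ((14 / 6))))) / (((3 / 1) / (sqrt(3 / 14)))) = sqrt(42) / 270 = 0.02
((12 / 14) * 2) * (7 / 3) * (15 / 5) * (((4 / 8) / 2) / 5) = 3 / 5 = 0.60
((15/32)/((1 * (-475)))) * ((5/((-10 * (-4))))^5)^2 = -3/3264175144960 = -0.00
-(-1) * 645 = 645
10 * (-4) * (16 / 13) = -640 / 13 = -49.23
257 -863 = -606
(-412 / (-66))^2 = 42436 / 1089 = 38.97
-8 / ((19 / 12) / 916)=-87936 / 19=-4628.21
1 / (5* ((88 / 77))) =7 / 40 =0.18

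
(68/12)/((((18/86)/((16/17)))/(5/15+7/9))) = 6880/243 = 28.31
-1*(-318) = 318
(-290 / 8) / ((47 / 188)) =-145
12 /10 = 6 /5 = 1.20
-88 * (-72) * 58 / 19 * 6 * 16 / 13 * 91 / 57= 82317312 / 361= 228025.80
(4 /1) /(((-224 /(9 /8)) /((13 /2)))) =-117 /896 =-0.13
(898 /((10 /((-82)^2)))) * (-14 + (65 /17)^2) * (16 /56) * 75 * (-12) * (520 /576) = -175634746300 /2023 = -86818955.17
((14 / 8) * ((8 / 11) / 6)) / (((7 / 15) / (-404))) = -2020 / 11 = -183.64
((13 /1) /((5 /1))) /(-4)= -13 /20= -0.65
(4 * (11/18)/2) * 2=22/9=2.44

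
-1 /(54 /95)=-95 /54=-1.76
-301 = -301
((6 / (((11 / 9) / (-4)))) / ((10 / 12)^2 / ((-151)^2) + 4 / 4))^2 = 31435494249931776 / 81531346539841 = 385.56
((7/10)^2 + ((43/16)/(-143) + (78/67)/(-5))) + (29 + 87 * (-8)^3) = -170598372469/3832400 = -44514.76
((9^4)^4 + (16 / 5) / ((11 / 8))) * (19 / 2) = 1936406097350176277 / 110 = 17603691794092511.61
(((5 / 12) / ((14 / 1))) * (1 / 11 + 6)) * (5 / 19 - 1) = -335 / 2508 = -0.13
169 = 169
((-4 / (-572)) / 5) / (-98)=-1 / 70070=-0.00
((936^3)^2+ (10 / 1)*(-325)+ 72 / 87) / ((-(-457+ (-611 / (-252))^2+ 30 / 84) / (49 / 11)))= 60680653869847621931260128 / 9131479313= 6645216157195889.60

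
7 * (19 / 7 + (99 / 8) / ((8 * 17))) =21365 / 1088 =19.64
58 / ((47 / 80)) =4640 / 47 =98.72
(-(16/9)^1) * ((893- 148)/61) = -11920/549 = -21.71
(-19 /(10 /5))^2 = 361 /4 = 90.25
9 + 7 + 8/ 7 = 120/ 7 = 17.14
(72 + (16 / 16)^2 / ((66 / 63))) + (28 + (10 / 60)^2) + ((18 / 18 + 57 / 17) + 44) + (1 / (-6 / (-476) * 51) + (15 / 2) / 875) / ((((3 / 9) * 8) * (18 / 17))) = 4238027933 / 28274400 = 149.89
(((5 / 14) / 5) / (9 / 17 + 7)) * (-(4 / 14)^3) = -17 / 76832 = -0.00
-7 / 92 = -0.08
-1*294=-294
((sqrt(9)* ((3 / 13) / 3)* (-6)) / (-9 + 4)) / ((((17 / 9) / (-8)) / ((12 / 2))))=-7776 / 1105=-7.04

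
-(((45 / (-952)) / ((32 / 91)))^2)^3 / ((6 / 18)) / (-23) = 120242071957921875 / 156264798458917601411072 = 0.00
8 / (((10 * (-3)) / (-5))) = 4 / 3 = 1.33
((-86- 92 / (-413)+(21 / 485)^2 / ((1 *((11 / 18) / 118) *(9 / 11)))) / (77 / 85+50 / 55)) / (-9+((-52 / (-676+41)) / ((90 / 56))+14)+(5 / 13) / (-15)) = -57587845952823615 / 6155141494063961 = -9.36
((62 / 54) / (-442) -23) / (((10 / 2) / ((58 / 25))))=-7960877 / 745875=-10.67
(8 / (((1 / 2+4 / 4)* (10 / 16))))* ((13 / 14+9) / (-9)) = -8896 / 945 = -9.41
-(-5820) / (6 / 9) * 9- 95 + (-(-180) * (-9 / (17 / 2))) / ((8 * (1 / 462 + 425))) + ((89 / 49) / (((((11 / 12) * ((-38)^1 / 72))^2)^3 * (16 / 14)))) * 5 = 79094.67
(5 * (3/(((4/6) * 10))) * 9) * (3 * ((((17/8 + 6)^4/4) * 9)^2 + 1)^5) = 2783336124560182207006248096145159716562495007908734048615214078735409126703073249443/5575186299632655785383929568162090376495104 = 499236433541884299470570100000000000000000.00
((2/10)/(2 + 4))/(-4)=-1/120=-0.01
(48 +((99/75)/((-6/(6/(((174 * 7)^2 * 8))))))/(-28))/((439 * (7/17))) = 2259703756987/8509889270400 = 0.27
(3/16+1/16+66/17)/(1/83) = 23323/68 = 342.99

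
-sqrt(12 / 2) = -sqrt(6) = -2.45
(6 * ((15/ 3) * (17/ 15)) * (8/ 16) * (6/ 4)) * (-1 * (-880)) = 22440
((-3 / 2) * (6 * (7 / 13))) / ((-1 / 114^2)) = 818748 / 13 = 62980.62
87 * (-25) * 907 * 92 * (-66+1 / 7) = 83667212700 / 7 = 11952458957.14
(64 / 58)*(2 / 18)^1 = 32 / 261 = 0.12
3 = 3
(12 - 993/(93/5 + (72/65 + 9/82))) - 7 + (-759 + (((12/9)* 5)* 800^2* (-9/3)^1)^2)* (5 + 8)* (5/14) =374961766398240729395/492926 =760685714282145.25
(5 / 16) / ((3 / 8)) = 5 / 6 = 0.83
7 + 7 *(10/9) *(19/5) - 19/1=158/9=17.56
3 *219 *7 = 4599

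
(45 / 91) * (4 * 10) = 1800 / 91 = 19.78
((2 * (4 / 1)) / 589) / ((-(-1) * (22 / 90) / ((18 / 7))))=6480 / 45353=0.14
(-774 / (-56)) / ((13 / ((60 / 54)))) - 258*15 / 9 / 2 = -38915 / 182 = -213.82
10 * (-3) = -30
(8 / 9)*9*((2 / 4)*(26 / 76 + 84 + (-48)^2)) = 181514 / 19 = 9553.37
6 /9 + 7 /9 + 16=157 /9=17.44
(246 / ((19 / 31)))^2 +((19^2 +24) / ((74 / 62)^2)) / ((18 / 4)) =161156.67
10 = 10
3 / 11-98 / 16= -515 / 88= -5.85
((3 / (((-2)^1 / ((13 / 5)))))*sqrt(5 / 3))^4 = 257049 / 400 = 642.62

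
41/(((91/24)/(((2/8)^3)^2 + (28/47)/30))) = 2380009/10949120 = 0.22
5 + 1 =6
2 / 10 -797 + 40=-3784 / 5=-756.80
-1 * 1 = -1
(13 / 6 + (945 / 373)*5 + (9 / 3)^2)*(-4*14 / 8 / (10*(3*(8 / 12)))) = -373387 / 44760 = -8.34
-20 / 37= -0.54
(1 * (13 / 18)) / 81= 13 / 1458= 0.01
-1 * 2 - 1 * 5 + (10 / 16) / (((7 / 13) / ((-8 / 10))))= -7.93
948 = 948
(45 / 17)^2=2025 / 289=7.01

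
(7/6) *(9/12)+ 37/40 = 1.80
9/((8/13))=117/8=14.62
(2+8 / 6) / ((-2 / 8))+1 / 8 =-317 / 24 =-13.21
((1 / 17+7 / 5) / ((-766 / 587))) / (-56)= 18197 / 911540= 0.02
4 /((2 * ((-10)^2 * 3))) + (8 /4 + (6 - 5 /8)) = 4429 /600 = 7.38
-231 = -231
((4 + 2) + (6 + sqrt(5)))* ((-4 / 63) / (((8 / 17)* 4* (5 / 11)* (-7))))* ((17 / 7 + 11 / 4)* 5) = 27115* sqrt(5) / 98784 + 27115 / 8232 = 3.91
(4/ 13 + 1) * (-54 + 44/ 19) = -16694/ 247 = -67.59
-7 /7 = -1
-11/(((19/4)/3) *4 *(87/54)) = -594/551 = -1.08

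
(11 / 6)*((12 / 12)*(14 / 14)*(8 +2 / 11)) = 15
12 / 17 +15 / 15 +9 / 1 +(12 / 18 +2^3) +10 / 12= 687 / 34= 20.21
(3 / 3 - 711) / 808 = -355 / 404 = -0.88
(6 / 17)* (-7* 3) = -7.41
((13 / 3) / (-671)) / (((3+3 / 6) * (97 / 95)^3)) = -22291750 / 12860475243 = -0.00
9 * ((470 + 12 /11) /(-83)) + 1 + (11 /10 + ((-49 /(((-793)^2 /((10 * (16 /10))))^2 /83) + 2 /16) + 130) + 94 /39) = 83.55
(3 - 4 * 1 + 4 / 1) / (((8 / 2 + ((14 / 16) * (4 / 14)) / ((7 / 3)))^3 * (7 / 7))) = 65856 / 1520875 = 0.04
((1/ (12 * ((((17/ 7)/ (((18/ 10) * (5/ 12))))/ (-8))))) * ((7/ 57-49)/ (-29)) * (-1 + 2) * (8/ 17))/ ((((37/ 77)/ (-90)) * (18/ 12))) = 120132320/ 5891843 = 20.39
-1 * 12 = -12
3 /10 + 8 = 83 /10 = 8.30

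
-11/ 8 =-1.38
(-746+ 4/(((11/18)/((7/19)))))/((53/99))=-1398690/1007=-1388.97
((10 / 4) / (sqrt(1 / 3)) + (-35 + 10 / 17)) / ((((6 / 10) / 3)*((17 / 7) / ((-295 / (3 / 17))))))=2013375 / 17 -51625*sqrt(3) / 6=103530.97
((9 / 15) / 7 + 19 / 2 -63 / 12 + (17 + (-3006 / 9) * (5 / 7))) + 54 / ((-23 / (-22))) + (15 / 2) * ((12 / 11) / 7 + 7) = -3964019 / 35420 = -111.91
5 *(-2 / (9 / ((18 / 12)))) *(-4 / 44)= 5 / 33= 0.15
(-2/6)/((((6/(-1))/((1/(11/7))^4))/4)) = 4802/131769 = 0.04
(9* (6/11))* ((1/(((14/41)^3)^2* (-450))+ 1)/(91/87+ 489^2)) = -355433203701/43076437431843200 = -0.00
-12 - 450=-462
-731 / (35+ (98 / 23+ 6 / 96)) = -269008 / 14471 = -18.59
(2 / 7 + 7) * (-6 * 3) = -918 / 7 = -131.14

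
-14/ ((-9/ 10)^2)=-1400/ 81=-17.28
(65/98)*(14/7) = 65/49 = 1.33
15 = 15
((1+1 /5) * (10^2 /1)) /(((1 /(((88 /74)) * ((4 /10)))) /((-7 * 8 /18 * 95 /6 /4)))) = -234080 /333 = -702.94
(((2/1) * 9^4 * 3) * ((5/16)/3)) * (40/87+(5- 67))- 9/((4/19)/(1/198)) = -644006441/2552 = -252353.62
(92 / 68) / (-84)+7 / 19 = 9559 / 27132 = 0.35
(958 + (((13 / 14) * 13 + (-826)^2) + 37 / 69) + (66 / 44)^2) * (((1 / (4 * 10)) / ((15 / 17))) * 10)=22440625481 / 115920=193587.18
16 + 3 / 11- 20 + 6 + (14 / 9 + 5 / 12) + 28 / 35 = 9989 / 1980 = 5.04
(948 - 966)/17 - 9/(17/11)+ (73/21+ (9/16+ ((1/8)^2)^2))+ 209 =301456997/1462272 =206.16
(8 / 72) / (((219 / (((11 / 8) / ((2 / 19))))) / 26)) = 2717 / 15768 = 0.17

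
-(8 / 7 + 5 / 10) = -23 / 14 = -1.64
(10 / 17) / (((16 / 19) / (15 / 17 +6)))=11115 / 2312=4.81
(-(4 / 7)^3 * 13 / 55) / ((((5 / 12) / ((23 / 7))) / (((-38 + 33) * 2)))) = 459264 / 132055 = 3.48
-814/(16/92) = -9361/2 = -4680.50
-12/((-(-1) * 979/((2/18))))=-4/2937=-0.00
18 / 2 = 9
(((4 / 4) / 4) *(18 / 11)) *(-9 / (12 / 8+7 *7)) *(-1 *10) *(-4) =-3240 / 1111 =-2.92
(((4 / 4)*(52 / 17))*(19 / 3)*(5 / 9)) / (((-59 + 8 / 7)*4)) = -1729 / 37179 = -0.05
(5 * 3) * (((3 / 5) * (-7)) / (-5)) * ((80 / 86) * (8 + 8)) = 8064 / 43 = 187.53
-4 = -4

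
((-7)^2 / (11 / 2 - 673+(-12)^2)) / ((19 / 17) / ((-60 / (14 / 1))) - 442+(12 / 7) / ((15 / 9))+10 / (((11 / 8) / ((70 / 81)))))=34636140 / 160948365947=0.00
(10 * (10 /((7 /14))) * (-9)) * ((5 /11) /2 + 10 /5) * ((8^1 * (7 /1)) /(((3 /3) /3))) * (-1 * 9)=6061745.45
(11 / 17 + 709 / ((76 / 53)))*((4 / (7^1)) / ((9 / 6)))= 426430 / 2261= 188.60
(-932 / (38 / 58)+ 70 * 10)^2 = 188457984 / 361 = 522044.28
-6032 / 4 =-1508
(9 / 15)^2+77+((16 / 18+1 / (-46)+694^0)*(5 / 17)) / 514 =6996403513 / 90438300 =77.36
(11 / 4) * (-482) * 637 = -1688687 / 2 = -844343.50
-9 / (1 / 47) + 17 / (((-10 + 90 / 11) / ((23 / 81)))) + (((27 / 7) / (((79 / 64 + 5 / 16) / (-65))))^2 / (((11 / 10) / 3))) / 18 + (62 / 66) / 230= 8637742751389 / 2430059940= 3554.54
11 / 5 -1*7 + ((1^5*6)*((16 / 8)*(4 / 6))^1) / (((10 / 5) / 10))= 176 / 5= 35.20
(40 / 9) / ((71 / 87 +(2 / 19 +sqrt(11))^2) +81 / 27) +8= 1077597368960 / 129824498607 - 184589408 * sqrt(11) / 43274832869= 8.29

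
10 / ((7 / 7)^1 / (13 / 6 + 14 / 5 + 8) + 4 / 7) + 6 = 18913 / 883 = 21.42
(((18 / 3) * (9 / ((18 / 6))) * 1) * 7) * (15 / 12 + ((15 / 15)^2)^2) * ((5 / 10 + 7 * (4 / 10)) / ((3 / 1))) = 311.85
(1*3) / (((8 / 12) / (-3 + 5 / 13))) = -153 / 13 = -11.77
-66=-66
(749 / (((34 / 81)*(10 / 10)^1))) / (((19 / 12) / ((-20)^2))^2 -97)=-698906880000 / 37992953863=-18.40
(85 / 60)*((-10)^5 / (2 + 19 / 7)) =-30050.51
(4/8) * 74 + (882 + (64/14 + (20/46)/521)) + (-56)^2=340520981/83881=4059.57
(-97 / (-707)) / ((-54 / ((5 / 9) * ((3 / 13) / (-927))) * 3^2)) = 485 / 12422243106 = 0.00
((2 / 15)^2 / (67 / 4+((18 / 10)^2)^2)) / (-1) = -400 / 613071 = -0.00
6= 6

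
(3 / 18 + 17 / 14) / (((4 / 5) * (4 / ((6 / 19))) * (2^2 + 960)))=145 / 1025696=0.00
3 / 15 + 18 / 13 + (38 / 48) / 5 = 1.74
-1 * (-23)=23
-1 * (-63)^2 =-3969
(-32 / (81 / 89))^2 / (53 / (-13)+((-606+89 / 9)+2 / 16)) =-2.06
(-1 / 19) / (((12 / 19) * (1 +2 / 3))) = -1 / 20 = -0.05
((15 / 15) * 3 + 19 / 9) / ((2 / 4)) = 92 / 9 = 10.22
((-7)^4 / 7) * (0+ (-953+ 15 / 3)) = -325164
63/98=9/14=0.64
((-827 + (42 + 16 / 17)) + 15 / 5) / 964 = -6639 / 8194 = -0.81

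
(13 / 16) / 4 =13 / 64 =0.20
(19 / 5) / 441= 19 / 2205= 0.01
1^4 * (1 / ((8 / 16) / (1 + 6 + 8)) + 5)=35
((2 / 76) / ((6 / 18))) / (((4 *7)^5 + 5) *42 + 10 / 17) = 51 / 466951840616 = 0.00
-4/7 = -0.57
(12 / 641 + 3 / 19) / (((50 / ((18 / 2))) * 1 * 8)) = 19359 / 4871600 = 0.00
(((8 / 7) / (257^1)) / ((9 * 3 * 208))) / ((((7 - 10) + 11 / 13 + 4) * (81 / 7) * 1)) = 1 / 26978832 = 0.00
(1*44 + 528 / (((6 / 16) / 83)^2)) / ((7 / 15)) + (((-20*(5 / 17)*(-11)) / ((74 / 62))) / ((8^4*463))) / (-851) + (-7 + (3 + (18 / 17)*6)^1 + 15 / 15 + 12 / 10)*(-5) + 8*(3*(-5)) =14066354691368084147 / 253782197248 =55426877.24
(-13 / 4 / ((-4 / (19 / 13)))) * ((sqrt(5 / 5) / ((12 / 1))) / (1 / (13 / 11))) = 247 / 2112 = 0.12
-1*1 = -1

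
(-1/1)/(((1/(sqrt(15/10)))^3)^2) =-27/8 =-3.38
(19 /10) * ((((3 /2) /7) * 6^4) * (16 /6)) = 49248 /35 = 1407.09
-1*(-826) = 826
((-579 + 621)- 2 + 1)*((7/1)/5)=287/5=57.40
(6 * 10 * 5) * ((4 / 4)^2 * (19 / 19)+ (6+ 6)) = 3900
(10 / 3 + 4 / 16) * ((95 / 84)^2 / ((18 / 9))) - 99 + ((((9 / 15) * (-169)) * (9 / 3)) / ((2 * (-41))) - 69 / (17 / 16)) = -157.94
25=25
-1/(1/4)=-4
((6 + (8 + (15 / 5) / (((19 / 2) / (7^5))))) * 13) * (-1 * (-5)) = 6572020 / 19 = 345895.79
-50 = -50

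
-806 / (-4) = 403 / 2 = 201.50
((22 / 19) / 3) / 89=22 / 5073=0.00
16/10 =8/5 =1.60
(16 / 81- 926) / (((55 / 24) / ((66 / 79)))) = -239968 / 711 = -337.51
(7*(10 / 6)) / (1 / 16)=560 / 3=186.67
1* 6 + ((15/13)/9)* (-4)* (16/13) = 2722/507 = 5.37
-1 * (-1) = 1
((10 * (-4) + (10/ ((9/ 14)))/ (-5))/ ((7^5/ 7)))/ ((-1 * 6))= 194/ 64827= 0.00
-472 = -472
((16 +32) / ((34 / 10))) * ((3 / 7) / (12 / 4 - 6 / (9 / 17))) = -432 / 595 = -0.73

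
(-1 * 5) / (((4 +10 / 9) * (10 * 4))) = -9 / 368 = -0.02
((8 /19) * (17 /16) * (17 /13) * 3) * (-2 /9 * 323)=-4913 /39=-125.97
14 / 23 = 0.61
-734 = -734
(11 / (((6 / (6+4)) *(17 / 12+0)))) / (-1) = -220 / 17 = -12.94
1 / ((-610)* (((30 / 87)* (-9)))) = 29 / 54900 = 0.00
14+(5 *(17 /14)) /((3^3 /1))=5377 /378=14.22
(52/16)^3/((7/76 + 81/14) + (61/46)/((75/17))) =504046725/90718672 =5.56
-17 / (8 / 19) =-323 / 8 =-40.38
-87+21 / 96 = -2777 / 32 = -86.78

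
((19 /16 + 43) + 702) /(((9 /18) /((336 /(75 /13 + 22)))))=6518694 /361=18057.32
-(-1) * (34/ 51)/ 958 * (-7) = -7/ 1437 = -0.00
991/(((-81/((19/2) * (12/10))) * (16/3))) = -18829/720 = -26.15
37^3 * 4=202612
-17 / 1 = -17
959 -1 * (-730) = 1689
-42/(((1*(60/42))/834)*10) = -2451.96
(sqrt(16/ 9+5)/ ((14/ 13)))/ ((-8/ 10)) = -65 * sqrt(61)/ 168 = -3.02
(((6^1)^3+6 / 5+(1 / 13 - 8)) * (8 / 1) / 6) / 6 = 27206 / 585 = 46.51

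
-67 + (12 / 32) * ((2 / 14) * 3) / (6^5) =-3241727 / 48384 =-67.00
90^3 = 729000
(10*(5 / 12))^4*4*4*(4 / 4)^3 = 390625 / 81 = 4822.53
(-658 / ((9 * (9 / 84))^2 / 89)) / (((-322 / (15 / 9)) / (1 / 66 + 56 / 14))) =2172650200 / 1659933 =1308.88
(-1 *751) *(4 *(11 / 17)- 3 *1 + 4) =-2694.76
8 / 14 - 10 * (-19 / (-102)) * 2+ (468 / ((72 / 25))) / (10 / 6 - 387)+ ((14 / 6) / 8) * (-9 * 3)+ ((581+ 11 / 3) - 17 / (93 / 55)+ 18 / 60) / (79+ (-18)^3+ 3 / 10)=-500056777471 / 43292289012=-11.55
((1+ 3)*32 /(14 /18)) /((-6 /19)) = -521.14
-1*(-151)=151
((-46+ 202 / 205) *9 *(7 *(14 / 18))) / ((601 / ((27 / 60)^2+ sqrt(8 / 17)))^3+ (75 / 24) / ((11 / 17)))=-6702842546201669382956908544000 *sqrt(34) / 9446100402616114882511038743346724547 - 3529483266492155322260137615939936 / 1180762550327014360313879842918340568375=-0.00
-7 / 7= -1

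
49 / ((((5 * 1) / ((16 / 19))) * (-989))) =-784 / 93955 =-0.01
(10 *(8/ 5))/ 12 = 4/ 3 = 1.33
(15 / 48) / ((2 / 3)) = 15 / 32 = 0.47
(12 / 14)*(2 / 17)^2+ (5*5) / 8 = 50767 / 16184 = 3.14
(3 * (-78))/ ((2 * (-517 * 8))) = 0.03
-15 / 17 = -0.88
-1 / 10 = -0.10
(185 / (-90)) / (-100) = 0.02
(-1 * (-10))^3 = 1000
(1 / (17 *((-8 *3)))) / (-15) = 1 / 6120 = 0.00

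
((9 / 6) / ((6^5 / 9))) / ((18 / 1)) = 1 / 10368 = 0.00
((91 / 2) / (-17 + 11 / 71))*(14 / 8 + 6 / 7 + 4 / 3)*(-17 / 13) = 399517 / 28704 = 13.92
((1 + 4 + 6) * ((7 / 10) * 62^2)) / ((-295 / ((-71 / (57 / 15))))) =10507574 / 5605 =1874.68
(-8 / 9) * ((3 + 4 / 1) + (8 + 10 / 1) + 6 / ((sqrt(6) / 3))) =-200 / 9 - 8 * sqrt(6) / 3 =-28.75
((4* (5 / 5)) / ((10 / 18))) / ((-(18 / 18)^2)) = -36 / 5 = -7.20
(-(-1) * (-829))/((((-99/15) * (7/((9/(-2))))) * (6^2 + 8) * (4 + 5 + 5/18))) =-111915/565796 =-0.20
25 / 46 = 0.54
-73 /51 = -1.43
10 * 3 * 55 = 1650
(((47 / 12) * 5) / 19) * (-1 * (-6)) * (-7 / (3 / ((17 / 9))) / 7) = -3995 / 1026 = -3.89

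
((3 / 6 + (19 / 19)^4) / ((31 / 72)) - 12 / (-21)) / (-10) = -88 / 217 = -0.41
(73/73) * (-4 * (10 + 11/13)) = -43.38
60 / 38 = 30 / 19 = 1.58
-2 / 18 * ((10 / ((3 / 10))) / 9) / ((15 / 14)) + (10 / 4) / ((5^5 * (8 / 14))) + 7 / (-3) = -9899897 / 3645000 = -2.72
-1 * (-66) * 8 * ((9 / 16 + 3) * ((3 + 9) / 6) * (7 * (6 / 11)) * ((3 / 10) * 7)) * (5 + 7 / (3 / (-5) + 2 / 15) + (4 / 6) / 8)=-2991303 / 10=-299130.30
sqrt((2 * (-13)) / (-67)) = sqrt(1742) / 67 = 0.62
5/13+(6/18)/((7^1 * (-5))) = 512/1365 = 0.38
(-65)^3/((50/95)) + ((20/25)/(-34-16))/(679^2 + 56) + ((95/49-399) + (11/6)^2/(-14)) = -1685444917287737/3227679000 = -522184.80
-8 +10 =2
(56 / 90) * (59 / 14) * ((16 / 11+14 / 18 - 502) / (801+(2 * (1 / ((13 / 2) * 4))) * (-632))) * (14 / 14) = -75897718 / 43574355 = -1.74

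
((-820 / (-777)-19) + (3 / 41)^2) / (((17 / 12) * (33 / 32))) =-12.28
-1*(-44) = 44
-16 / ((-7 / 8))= 128 / 7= 18.29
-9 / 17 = -0.53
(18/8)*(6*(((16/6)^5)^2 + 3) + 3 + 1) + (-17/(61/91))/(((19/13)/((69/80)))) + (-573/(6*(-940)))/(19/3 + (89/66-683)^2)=4736099803374754664465237/19290285855167580720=245517.35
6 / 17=0.35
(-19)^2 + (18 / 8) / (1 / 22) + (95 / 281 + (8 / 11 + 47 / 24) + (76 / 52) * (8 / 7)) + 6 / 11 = 415.74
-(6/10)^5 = -243/3125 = -0.08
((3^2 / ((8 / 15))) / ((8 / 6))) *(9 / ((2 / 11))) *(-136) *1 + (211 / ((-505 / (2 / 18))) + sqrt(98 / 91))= -85200.88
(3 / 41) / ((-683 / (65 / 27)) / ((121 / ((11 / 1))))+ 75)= 715 / 480848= 0.00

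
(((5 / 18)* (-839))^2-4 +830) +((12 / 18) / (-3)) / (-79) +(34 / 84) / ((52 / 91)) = 2822808947 / 51192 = 55141.60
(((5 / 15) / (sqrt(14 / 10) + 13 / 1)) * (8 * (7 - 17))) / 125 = -104 / 6285 + 8 * sqrt(35) / 31425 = -0.02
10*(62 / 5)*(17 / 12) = 527 / 3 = 175.67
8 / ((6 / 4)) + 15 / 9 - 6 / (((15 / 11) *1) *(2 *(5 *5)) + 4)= 2746 / 397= 6.92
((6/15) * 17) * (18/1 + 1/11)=6766/55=123.02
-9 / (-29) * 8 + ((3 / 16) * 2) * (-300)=-6381 / 58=-110.02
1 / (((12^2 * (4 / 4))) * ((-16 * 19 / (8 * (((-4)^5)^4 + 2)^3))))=-18461499941557908719743167075946041 / 76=-242914472915235641049252200000000.00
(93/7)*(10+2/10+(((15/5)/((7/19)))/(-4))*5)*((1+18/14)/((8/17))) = 4743/3430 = 1.38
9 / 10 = 0.90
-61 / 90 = -0.68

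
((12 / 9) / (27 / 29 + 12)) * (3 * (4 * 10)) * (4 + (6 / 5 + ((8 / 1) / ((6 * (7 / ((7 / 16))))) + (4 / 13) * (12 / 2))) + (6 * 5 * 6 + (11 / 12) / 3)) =101754736 / 43875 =2319.20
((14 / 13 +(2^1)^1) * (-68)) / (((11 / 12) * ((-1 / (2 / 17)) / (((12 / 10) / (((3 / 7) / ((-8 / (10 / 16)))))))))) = -688128 / 715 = -962.42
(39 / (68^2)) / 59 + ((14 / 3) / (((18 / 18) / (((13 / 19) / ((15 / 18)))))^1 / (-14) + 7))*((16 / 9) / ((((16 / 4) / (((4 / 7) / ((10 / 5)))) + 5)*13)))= 1761446233 / 352172445264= 0.01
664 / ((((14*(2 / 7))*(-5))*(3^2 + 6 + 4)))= -166 / 95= -1.75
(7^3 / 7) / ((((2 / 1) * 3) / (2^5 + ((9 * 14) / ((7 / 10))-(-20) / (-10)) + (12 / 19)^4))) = 223669859 / 130321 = 1716.30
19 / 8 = 2.38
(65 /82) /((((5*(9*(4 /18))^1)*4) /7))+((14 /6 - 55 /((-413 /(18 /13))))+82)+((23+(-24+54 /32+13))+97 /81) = 14198953631 /142643592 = 99.54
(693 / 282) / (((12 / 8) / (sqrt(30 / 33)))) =7 * sqrt(110) / 47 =1.56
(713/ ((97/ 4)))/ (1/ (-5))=-14260/ 97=-147.01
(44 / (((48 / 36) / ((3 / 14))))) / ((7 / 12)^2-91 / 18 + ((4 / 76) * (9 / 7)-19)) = -135432 / 452899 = -0.30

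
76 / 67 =1.13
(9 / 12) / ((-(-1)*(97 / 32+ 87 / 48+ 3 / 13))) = 312 / 2111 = 0.15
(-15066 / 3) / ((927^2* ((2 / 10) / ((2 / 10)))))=-62 / 10609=-0.01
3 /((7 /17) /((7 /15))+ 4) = 51 /83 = 0.61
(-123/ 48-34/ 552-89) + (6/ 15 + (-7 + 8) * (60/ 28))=-3442099/ 38640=-89.08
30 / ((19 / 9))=270 / 19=14.21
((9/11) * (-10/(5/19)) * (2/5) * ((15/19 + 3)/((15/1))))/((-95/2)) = 1728/26125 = 0.07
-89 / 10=-8.90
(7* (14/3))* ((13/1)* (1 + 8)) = 3822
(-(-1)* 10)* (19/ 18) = 95/ 9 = 10.56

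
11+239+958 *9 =8872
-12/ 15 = -4/ 5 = -0.80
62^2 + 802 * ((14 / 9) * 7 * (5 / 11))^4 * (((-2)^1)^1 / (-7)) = 13578882826244 / 96059601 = 141358.93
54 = 54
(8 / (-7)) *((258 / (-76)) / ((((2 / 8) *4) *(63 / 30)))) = 1720 / 931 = 1.85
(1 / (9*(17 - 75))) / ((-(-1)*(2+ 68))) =-1 / 36540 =-0.00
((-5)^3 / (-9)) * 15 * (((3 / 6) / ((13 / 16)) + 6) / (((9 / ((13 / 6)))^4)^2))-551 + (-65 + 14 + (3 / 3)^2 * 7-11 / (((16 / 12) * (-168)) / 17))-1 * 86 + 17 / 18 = -515632603660921547 / 759170594060928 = -679.21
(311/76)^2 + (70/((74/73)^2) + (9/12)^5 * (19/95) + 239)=819614999987/2530350080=323.91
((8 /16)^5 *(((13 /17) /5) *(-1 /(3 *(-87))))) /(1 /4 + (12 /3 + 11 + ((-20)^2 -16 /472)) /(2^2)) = 0.00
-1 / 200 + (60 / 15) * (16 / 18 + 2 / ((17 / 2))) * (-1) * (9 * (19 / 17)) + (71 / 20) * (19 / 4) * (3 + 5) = 89.66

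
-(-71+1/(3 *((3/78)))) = 187/3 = 62.33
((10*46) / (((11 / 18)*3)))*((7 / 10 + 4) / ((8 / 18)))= 29187 / 11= 2653.36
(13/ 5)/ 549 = 13/ 2745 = 0.00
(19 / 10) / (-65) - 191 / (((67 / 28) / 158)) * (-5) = 2746196727 / 43550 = 63058.48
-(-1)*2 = 2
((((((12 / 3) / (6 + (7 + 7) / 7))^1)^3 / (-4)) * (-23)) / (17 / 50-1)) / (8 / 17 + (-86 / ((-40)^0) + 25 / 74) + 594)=-361675 / 168981384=-0.00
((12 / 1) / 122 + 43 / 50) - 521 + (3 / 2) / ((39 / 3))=-10307538 / 19825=-519.93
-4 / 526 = -2 / 263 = -0.01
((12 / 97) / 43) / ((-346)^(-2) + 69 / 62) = 44534352 / 17227201843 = 0.00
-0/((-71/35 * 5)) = 0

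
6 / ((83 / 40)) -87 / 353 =77499 / 29299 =2.65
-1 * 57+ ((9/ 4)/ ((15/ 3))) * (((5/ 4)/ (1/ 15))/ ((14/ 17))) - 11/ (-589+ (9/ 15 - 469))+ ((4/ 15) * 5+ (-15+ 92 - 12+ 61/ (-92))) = 1546573261/ 81715872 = 18.93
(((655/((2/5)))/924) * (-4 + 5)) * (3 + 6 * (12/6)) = 16375/616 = 26.58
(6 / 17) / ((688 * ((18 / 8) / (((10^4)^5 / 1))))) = 50000000000000000000 / 2193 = 22799817601459188.33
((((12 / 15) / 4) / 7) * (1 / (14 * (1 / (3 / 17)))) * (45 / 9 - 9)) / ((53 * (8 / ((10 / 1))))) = -3 / 88298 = -0.00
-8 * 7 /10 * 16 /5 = -448 /25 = -17.92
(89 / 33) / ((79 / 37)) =3293 / 2607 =1.26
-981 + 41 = -940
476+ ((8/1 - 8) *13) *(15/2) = 476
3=3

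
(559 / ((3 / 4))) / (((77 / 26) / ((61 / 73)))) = 3546296 / 16863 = 210.30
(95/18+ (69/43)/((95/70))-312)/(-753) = 4493269/11073618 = 0.41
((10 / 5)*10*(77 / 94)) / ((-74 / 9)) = -3465 / 1739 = -1.99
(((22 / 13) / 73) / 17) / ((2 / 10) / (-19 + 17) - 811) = -220 / 130854763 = -0.00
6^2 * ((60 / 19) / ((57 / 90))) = 64800 / 361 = 179.50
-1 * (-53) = 53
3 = 3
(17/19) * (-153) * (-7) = 18207/19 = 958.26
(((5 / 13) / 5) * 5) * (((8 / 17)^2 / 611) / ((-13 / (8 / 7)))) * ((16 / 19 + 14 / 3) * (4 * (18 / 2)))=-9646080 / 3968966183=-0.00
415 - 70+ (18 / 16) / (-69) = 63477 / 184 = 344.98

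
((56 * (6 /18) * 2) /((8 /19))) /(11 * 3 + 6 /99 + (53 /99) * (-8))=114 /37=3.08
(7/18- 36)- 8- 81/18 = -433/9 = -48.11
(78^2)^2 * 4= 148060224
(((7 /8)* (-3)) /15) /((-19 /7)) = 49 /760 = 0.06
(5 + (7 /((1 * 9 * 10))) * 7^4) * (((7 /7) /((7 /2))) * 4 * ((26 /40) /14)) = 224341 /22050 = 10.17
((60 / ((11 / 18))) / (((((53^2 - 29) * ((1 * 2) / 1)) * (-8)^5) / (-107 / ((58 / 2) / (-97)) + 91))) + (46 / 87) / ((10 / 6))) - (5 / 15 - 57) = 620964923023 / 10897244160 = 56.98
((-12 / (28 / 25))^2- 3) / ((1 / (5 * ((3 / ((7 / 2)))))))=164340 / 343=479.13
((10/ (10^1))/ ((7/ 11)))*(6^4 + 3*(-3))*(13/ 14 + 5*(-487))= -4922735.60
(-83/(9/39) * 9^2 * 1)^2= 848731689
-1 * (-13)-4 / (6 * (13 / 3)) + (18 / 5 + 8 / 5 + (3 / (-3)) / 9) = 10492 / 585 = 17.94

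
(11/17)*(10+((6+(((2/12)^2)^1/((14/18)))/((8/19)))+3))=47025/3808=12.35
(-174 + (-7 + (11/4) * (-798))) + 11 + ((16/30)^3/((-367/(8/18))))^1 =-52717122721/22295250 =-2364.50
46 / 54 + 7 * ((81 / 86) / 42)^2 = 4782707 / 5591376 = 0.86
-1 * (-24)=24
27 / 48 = 9 / 16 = 0.56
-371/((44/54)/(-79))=791343/22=35970.14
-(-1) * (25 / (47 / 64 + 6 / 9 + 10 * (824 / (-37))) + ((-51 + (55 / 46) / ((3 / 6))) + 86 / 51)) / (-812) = 21684548720 / 374353309113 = 0.06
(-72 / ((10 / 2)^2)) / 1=-72 / 25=-2.88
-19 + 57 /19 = -16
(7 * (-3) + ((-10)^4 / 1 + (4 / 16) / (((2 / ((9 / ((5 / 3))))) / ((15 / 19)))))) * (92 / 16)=34888447 / 608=57382.31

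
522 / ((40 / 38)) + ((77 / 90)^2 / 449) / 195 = 351690054379 / 709195500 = 495.90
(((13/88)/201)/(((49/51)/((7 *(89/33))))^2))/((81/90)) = 148795985/471924684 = 0.32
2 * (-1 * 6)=-12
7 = 7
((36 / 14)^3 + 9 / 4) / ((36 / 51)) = 149685 / 5488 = 27.27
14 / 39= 0.36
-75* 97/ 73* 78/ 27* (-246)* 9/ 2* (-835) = -19426650750/ 73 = -266118503.42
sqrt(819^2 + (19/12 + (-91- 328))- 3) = 818.74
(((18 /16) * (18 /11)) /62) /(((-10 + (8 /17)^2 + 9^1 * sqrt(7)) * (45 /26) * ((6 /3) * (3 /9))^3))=5308641 /4419823760 + 9771957 * sqrt(7) /8839647520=0.00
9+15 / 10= 21 / 2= 10.50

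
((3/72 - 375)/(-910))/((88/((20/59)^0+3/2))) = 8999/768768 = 0.01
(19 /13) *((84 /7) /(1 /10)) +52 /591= 1348156 /7683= 175.47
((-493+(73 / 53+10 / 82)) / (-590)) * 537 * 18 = 5161793823 / 641035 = 8052.28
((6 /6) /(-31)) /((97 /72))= -72 /3007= -0.02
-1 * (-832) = 832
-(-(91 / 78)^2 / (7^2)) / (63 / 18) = 1 / 126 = 0.01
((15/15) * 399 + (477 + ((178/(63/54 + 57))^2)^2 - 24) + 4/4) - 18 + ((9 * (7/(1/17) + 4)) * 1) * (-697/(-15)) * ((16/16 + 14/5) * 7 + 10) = 698593819981839994/370887090025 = 1883575.46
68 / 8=17 / 2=8.50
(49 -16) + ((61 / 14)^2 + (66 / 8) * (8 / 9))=34879 / 588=59.32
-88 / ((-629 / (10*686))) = 603680 / 629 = 959.75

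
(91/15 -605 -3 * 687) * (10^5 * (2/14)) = -797980000/21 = -37999047.62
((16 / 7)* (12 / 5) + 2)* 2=524 / 35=14.97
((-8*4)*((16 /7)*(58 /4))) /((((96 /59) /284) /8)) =-31099136 /21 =-1480911.24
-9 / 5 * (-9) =81 / 5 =16.20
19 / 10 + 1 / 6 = 31 / 15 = 2.07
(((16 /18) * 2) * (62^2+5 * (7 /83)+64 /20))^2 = 652710932011264 /13950225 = 46788559.47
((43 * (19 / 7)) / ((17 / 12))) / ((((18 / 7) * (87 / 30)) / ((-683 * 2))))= -22320440 / 1479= -15091.58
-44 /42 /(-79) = 0.01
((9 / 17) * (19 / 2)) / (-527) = -171 / 17918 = -0.01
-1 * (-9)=9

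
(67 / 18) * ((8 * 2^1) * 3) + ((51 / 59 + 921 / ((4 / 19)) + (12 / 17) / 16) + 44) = 27672721 / 6018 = 4598.33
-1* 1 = -1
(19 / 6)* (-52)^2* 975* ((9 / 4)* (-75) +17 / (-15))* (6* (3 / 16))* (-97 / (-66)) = -206360903515 / 88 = -2345010267.22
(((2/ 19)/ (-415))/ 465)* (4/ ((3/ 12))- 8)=-16/ 3666525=-0.00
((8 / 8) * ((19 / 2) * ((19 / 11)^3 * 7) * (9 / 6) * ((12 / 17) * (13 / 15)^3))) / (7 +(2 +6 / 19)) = 38079926521 / 1501867125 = 25.36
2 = 2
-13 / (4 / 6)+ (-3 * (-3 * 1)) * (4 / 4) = -21 / 2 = -10.50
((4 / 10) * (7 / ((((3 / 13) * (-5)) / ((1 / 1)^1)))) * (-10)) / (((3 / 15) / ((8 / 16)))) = 182 / 3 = 60.67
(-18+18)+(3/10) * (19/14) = 57/140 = 0.41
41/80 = 0.51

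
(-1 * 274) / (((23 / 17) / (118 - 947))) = 3861482 / 23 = 167890.52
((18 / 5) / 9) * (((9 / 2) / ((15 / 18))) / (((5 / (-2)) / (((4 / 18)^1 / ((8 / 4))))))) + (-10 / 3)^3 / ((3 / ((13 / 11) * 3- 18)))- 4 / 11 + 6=6830686 / 37125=183.99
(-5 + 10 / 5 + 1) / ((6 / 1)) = -1 / 3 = -0.33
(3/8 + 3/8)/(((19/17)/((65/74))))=3315/5624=0.59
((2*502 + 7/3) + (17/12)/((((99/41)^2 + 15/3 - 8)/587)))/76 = 74232307/4339296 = 17.11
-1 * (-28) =28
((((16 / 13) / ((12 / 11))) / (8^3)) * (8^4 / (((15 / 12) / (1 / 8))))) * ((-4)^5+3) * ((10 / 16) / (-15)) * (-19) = -426778 / 585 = -729.54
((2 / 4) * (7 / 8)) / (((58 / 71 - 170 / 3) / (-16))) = 1491 / 11896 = 0.13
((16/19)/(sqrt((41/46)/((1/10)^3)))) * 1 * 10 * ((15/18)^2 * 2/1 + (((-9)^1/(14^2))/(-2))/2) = 241 * sqrt(4715)/41895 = 0.39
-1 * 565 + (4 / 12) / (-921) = -1561096 / 2763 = -565.00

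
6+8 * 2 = 22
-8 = -8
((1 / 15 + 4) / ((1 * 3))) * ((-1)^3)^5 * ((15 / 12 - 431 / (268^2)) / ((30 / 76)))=-4.27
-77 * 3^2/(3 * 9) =-77/3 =-25.67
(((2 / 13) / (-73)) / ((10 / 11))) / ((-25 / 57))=627 / 118625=0.01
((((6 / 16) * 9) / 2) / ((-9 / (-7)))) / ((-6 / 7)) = -49 / 32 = -1.53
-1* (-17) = 17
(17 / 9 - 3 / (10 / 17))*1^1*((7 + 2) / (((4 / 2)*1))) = -289 / 20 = -14.45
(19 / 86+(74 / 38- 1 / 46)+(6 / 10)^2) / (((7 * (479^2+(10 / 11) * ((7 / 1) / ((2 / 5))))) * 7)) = 264341 / 1185724314150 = 0.00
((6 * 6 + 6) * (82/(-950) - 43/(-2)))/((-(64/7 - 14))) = 2990421/16150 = 185.17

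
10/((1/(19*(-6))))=-1140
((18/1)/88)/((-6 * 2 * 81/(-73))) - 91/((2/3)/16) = -10378295/4752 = -2183.98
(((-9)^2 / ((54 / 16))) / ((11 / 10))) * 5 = 1200 / 11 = 109.09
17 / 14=1.21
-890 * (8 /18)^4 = -227840 /6561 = -34.73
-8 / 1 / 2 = -4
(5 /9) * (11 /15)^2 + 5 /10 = 0.80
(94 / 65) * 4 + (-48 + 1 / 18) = -49327 / 1170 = -42.16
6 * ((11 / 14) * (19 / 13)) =627 / 91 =6.89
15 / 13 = 1.15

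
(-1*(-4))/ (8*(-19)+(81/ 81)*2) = -2/ 75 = -0.03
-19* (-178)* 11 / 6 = 18601 / 3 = 6200.33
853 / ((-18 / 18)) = -853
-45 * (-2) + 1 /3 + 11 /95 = 25778 /285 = 90.45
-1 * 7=-7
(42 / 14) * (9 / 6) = 9 / 2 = 4.50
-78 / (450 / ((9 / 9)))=-13 / 75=-0.17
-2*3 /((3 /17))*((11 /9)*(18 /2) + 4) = -510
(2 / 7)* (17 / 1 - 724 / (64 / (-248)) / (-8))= -5339 / 56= -95.34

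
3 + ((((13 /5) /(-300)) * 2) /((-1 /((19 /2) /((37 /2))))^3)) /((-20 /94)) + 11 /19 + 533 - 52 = 484.57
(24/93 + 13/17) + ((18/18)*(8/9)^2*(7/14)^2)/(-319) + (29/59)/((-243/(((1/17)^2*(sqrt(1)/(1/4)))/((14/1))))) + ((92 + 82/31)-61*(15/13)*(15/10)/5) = 555953872519555/7457270434614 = 74.55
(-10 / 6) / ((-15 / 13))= 13 / 9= 1.44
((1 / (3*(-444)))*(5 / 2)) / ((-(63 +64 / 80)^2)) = 125 / 271091304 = 0.00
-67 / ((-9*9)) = 67 / 81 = 0.83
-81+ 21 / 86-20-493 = -51063 / 86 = -593.76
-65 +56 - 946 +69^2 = 3806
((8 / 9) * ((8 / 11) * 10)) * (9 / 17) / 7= 0.49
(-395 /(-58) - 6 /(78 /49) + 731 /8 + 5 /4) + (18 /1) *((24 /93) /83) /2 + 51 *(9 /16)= 1930444177 /15520336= 124.38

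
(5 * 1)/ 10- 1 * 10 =-9.50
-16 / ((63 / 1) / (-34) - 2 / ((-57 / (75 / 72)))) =186048 / 21121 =8.81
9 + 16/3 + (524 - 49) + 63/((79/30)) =121642/237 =513.26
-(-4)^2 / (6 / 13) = -104 / 3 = -34.67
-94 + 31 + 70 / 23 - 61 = -2782 / 23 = -120.96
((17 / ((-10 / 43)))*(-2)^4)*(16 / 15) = -93568 / 75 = -1247.57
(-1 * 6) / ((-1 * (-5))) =-1.20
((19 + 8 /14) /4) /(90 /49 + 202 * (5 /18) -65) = -0.69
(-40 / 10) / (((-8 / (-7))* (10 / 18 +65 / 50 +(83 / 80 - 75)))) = 2520 / 51917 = 0.05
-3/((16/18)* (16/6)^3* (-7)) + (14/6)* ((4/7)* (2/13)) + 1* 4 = 4730639/1118208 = 4.23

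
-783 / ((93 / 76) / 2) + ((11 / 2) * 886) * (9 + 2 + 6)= 2528399 / 31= 81561.26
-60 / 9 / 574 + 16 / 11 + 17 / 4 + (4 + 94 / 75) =10367207 / 947100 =10.95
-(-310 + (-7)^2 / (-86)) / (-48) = -8903 / 1376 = -6.47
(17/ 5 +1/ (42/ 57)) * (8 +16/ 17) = 25308/ 595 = 42.53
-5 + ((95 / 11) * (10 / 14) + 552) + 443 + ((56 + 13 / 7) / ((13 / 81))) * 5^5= 1128669040 / 1001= 1127541.50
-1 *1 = -1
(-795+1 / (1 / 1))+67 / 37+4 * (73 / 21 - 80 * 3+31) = -1254299 / 777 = -1614.28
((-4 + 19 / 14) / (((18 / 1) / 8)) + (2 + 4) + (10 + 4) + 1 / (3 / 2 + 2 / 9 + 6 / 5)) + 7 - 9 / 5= 2018734 / 82845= 24.37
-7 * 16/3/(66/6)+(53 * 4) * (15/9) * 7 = 2469.94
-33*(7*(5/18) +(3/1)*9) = -5731/6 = -955.17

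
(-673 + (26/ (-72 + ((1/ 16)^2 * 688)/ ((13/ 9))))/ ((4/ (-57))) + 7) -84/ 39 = -41906074/ 63219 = -662.87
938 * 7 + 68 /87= 571310 /87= 6566.78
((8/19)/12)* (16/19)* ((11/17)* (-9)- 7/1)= -6976/18411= -0.38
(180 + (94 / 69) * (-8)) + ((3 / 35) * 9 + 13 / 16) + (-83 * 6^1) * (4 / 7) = -628651 / 5520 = -113.89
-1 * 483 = -483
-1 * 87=-87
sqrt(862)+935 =964.36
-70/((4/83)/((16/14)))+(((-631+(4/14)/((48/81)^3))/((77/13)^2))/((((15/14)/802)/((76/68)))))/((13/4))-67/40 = -1215602804539/193522560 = -6281.45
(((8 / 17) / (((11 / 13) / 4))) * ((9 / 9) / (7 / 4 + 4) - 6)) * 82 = -1062.78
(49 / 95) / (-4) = -49 / 380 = -0.13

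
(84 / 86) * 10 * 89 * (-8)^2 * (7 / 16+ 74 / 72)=10516240 / 129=81521.24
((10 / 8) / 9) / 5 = 1 / 36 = 0.03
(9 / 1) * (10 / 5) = 18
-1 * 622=-622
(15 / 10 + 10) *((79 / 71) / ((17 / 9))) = 16353 / 2414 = 6.77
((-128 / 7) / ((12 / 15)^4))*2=-625 / 7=-89.29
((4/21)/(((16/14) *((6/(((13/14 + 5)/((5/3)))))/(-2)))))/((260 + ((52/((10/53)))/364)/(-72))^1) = -996/1310347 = -0.00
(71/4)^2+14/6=15235/48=317.40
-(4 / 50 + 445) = -11127 / 25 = -445.08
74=74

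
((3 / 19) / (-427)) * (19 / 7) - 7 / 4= -20935 / 11956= -1.75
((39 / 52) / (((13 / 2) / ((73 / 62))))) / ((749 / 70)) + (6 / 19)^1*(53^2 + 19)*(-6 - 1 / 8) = -8963024013 / 1638598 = -5469.93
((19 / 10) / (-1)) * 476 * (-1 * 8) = 36176 / 5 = 7235.20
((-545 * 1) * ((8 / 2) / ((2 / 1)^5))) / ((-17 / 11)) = 5995 / 136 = 44.08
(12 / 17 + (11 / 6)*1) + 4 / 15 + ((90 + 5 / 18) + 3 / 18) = 142673 / 1530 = 93.25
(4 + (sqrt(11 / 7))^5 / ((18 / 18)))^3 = 117102227*sqrt(77) / 5764801 + 3008260 / 16807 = 357.24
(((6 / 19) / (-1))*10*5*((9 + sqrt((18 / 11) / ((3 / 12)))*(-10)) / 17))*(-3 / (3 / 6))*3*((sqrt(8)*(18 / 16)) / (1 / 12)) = -10586.72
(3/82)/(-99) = -1/2706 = -0.00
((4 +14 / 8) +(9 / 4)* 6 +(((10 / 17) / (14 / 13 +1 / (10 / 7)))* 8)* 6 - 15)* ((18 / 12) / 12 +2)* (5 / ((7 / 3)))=1581795 / 17248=91.71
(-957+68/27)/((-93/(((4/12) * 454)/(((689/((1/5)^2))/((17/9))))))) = 198900578/1167803325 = 0.17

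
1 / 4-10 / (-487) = 527 / 1948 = 0.27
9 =9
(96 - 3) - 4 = 89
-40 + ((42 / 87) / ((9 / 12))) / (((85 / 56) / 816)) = 44376 / 145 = 306.04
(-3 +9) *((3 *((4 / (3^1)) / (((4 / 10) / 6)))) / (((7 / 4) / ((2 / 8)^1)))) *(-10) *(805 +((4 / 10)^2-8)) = -409968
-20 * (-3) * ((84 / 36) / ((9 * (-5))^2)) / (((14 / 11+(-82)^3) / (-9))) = 154 / 136463265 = 0.00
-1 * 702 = -702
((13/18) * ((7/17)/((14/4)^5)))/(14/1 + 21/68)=832/21025557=0.00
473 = 473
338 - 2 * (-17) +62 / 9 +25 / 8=382.01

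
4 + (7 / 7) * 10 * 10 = 104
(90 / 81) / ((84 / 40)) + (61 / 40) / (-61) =3811 / 7560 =0.50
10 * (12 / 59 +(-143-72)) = -126730 / 59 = -2147.97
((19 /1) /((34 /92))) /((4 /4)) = 874 /17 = 51.41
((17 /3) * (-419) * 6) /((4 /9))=-64107 /2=-32053.50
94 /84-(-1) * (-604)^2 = 15322319 /42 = 364817.12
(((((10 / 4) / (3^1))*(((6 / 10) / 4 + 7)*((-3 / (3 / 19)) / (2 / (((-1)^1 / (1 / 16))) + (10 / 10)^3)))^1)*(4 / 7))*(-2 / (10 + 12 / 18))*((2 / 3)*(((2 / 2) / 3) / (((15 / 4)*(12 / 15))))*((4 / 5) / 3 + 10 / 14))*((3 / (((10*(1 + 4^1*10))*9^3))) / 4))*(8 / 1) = 279851 / 13840101450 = 0.00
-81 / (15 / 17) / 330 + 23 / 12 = 5407 / 3300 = 1.64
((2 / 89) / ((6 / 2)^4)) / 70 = 1 / 252315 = 0.00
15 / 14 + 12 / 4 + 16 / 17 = 1193 / 238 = 5.01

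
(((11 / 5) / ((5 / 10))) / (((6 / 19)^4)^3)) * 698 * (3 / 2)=8496915974294992079 / 1813985280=4684115173.36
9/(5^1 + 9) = 9/14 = 0.64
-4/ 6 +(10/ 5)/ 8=-5/ 12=-0.42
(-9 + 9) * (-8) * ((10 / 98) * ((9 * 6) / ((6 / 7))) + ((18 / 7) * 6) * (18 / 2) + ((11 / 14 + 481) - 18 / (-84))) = 0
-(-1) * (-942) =-942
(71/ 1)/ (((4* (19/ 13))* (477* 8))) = 923/ 290016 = 0.00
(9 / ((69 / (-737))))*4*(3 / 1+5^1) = -3076.17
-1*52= -52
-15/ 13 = -1.15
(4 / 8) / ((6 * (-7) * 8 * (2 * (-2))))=1 / 2688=0.00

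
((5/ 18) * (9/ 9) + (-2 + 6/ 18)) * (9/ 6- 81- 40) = 5975/ 36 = 165.97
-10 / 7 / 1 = -10 / 7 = -1.43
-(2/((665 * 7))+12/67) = -55994/311885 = -0.18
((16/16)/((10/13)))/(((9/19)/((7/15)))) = 1729/1350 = 1.28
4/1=4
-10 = -10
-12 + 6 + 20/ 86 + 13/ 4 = -433/ 172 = -2.52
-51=-51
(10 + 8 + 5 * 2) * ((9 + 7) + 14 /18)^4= 14556796828 /6561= 2218685.69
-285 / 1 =-285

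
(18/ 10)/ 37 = 9/ 185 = 0.05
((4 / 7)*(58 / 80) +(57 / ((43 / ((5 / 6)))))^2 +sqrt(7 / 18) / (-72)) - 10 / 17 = 4604389 / 4400620 - sqrt(14) / 432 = 1.04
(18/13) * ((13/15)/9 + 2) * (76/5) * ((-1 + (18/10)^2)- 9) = -559208/1875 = -298.24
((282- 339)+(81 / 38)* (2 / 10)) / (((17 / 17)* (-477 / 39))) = 46579 / 10070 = 4.63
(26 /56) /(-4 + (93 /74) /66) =-5291 /45367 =-0.12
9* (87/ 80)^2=68121/ 6400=10.64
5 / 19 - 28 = -527 / 19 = -27.74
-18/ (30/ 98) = -294/ 5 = -58.80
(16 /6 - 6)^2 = 11.11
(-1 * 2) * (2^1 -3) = 2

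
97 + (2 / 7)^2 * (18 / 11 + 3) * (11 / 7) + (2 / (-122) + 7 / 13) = 26687677 / 271999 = 98.12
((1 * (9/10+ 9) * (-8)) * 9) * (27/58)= -48114/145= -331.82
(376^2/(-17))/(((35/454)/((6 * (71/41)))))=-27342683904/24395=-1120831.48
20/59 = 0.34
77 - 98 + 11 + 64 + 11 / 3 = 173 / 3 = 57.67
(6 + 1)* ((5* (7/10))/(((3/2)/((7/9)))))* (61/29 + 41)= 428750/783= 547.57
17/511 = 0.03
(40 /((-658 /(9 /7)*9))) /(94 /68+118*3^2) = -136 /16652993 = -0.00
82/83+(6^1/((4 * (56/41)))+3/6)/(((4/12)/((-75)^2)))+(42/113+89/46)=651679757213/24160304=26973.16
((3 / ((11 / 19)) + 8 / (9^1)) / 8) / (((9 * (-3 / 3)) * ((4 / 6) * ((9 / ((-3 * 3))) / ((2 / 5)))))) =601 / 11880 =0.05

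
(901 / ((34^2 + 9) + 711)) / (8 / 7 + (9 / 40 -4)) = -9010 / 49379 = -0.18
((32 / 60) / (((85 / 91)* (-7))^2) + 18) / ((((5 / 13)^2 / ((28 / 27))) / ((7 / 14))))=63.14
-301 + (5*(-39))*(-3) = 284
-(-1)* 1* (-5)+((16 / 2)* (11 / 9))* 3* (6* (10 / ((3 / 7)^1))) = 4101.67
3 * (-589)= -1767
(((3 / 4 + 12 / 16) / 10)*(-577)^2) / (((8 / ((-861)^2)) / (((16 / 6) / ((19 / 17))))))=4195723406553 / 380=11041377385.67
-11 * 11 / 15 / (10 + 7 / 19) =-2299 / 2955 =-0.78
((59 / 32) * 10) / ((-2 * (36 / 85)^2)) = -2131375 / 41472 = -51.39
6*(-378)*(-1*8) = 18144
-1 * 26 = -26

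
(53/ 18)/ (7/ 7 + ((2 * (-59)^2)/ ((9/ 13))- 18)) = 53/ 180706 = 0.00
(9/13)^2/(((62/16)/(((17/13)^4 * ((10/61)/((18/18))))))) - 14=-127243725386/9127495819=-13.94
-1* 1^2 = -1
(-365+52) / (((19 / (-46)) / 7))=100786 / 19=5304.53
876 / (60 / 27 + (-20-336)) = -1971 / 796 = -2.48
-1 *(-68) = 68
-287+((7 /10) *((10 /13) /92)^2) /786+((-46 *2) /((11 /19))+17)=-2652240155999 /6183688368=-428.91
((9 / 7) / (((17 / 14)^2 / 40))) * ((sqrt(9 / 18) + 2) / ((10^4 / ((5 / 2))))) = 63 * sqrt(2) / 14450 + 126 / 7225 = 0.02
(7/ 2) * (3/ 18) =7/ 12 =0.58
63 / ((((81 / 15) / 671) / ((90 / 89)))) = 704550 / 89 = 7916.29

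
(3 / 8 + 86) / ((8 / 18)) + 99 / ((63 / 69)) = 67821 / 224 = 302.77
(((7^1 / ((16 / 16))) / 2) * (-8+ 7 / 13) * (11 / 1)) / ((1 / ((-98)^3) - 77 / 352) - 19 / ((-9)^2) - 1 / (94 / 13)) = 53524615847472 / 110231310865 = 485.57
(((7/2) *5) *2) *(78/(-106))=-1365/53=-25.75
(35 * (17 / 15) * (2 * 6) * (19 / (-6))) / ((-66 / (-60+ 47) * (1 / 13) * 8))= -482.46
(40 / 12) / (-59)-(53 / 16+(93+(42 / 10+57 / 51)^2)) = -2550414253 / 20461200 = -124.65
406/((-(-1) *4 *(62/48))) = 2436/31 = 78.58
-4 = -4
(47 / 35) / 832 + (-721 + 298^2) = 2564977007 / 29120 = 88083.00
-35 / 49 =-5 / 7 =-0.71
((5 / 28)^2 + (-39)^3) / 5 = -46506071 / 3920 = -11863.79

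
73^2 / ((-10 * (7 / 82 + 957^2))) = -218489 / 375498125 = -0.00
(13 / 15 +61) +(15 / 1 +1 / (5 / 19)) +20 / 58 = 7048 / 87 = 81.01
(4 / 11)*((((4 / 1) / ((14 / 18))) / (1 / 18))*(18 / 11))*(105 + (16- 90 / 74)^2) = 20666461824 / 1159543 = 17822.94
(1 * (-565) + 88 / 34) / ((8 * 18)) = -3187 / 816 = -3.91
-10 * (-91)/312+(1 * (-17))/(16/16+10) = 181/132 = 1.37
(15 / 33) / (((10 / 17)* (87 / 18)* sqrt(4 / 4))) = 51 / 319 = 0.16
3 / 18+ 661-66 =595.17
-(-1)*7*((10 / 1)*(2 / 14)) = 10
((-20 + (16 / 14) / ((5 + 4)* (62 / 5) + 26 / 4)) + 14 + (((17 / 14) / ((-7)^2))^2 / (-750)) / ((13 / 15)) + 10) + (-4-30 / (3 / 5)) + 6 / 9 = -53454960327127 / 1083759058200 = -49.32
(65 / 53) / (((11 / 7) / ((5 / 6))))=2275 / 3498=0.65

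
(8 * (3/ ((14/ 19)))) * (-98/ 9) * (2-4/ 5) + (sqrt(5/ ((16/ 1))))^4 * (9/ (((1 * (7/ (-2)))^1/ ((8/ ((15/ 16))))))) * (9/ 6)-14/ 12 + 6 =-44518/ 105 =-423.98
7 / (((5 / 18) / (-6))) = -756 / 5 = -151.20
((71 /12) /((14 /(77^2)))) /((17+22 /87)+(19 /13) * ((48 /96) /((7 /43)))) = 158701543 /1377044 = 115.25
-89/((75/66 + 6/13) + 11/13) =-25454/699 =-36.41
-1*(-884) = 884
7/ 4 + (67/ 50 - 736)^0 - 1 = 7/ 4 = 1.75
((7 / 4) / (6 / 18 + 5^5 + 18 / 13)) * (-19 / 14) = -39 / 51344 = -0.00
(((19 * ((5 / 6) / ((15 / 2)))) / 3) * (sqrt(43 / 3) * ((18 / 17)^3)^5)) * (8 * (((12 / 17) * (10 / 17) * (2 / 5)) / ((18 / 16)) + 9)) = 33469778694859974770688 * sqrt(129) / 827240261886336764177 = 459.53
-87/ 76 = -1.14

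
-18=-18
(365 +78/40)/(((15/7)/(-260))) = -667849/15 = -44523.27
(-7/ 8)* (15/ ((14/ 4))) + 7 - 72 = -275/ 4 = -68.75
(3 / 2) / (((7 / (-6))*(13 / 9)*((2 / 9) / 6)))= -2187 / 91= -24.03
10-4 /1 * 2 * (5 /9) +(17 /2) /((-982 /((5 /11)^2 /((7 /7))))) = 11878375 /2138796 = 5.55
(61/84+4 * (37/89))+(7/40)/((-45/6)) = 2.37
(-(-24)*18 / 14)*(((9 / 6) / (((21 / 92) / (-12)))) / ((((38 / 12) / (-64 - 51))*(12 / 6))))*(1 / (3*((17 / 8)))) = 109693440 / 15827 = 6930.78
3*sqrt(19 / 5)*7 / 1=21*sqrt(95) / 5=40.94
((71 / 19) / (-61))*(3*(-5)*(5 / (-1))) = -5325 / 1159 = -4.59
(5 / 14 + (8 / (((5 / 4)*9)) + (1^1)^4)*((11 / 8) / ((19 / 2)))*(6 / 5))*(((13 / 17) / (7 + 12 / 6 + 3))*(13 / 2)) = 1103063 / 4069800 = 0.27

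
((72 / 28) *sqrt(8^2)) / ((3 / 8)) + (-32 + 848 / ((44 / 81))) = 121964 / 77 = 1583.95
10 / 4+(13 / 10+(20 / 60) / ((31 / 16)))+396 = 185987 / 465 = 399.97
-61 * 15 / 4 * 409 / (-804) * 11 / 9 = 1372195 / 9648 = 142.23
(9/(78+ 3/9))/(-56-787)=-9/66035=-0.00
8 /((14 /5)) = 20 /7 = 2.86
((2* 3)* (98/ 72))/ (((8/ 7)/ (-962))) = -164983/ 24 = -6874.29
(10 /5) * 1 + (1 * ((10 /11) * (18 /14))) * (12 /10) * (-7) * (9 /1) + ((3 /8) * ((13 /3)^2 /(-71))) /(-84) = -135977341 /1574496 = -86.36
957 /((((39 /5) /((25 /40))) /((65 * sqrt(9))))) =119625 /8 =14953.12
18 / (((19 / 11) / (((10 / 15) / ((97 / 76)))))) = 528 / 97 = 5.44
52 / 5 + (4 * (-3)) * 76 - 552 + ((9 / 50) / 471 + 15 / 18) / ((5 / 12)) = -28487632 / 19625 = -1451.60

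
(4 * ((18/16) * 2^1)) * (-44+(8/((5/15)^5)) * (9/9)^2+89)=17901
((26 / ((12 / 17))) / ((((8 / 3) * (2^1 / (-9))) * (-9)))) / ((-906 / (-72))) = 0.55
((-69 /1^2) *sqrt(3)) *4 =-276 *sqrt(3) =-478.05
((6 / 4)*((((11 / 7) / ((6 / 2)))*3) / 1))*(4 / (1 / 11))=726 / 7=103.71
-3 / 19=-0.16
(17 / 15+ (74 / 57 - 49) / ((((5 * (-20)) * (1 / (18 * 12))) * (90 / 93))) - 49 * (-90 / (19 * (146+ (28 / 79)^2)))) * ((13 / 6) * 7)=1656.08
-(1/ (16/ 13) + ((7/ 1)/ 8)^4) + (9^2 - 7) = 297375/ 4096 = 72.60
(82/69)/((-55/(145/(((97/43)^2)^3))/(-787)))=11830342447120814/632225751741111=18.71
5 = 5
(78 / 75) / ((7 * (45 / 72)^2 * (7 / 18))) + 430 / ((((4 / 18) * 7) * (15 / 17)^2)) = 10903577 / 30625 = 356.04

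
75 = 75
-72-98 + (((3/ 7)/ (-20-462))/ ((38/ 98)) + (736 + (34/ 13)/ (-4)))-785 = -13075471/ 59527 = -219.66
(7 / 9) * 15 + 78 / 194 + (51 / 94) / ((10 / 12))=869843 / 68385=12.72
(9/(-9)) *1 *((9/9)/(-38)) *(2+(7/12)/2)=55/912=0.06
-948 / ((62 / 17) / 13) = -3379.16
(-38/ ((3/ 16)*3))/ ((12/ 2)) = -304/ 27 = -11.26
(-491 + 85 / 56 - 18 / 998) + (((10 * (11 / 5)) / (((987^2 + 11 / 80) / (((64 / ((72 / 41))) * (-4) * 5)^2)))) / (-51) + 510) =182307865930335167 / 8996386832380584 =20.26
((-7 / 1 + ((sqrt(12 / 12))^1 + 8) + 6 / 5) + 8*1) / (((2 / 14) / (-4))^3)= -1229312 / 5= -245862.40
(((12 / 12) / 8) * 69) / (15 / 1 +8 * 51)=0.02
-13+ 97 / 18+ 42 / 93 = -7.16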